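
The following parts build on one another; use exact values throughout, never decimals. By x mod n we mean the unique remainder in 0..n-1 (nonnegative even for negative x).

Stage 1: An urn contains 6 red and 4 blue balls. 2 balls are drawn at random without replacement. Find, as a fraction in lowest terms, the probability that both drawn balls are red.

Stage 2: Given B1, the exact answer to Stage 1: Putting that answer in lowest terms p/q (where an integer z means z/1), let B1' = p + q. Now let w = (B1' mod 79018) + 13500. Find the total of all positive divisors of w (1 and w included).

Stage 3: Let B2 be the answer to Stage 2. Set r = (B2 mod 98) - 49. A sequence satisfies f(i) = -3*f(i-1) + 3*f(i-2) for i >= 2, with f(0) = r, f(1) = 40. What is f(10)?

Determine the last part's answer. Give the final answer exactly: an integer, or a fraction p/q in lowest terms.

Stage 1: total draws C(10,2) = 45; favorable C(6,2) = 15; P = 1/3; answer 1/3
Stage 2: B1 = 1/3; threaded value p + q = 4; w = 13504; 13504 = 2^6 * 211; sigma = (1 + 2 + 4 + 8 + 16 + 32 + 64) * (1 + 211) = 127 * 212 = 26924; answer 26924
Stage 3: B2 = 26924; r = 23; f(2) = -3*(40) + 3*(23) = -51; iterating: f(2)=-51, f(3)=273, f(4)=-972, f(5)=3735, f(6)=-14121, f(7)=53568, f(8)=-203067, f(9)=769905, f(10)=-2918916; answer -2918916

-2918916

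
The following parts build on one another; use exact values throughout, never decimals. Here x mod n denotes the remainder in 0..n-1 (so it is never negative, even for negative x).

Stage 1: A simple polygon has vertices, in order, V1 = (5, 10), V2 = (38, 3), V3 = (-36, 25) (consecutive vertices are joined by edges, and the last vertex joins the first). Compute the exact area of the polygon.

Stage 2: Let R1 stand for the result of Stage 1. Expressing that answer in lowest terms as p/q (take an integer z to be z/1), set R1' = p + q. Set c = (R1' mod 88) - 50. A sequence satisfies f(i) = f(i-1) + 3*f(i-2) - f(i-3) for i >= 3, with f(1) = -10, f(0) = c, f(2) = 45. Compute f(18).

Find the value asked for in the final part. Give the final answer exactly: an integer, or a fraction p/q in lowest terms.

Stage 1: cross terms: (5*3 - 38*10)=-365, (38*25 - -36*3)=1058, (-36*10 - 5*25)=-485; twice the area = |208| = 208; area = 104; answer 104
Stage 2: R1 = 104; threaded value p + q = 105; c = -33; f(3) = 1*(45) + 3*(-10) - 1*(-33) = 48; iterating: f(3)=48, f(4)=193, f(5)=292, f(6)=823, f(7)=1506, f(8)=3683, f(9)=7378, f(10)=16921, f(11)=35372, f(12)=78757, f(13)=167952, f(14)=368851, f(15)=793950, f(16)=1732551, f(17)=3745550, f(18)=8149253; answer 8149253

8149253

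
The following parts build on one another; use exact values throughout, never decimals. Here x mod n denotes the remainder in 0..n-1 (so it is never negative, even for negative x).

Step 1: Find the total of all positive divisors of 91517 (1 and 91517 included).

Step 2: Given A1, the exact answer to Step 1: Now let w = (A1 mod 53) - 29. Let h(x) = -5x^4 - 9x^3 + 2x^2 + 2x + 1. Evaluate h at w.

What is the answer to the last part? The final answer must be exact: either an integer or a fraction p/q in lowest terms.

Step 1: 91517 = 23^2 * 173; sigma = (1 + 23 + 529) * (1 + 173) = 553 * 174 = 96222; answer 96222
Step 2: A1 = 96222; w = -2; -5*(-2)^4 - 9*(-2)^3 + 2*(-2)^2 + 2*(-2)^1 + 1 = (-80) + (72) + (8) + (-4) + (1) = -3; answer -3

-3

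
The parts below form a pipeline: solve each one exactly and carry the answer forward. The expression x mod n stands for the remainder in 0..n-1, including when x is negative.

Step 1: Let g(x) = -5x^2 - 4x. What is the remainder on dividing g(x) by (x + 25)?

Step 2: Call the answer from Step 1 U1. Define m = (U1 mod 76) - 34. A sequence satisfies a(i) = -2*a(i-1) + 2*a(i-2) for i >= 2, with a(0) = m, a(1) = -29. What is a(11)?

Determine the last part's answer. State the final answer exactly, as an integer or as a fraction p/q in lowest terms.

Step 1: remainder = value at the root: -5*(-25)^2 - 4*(-25)^1 = (-3125) + (100) = -3025; answer -3025
Step 2: U1 = -3025; m = -19; a(2) = -2*(-29) + 2*(-19) = 20; iterating: a(2)=20, a(3)=-98, a(4)=236, a(5)=-668, a(6)=1808, a(7)=-4952, a(8)=13520, a(9)=-36944, a(10)=100928, a(11)=-275744; answer -275744

-275744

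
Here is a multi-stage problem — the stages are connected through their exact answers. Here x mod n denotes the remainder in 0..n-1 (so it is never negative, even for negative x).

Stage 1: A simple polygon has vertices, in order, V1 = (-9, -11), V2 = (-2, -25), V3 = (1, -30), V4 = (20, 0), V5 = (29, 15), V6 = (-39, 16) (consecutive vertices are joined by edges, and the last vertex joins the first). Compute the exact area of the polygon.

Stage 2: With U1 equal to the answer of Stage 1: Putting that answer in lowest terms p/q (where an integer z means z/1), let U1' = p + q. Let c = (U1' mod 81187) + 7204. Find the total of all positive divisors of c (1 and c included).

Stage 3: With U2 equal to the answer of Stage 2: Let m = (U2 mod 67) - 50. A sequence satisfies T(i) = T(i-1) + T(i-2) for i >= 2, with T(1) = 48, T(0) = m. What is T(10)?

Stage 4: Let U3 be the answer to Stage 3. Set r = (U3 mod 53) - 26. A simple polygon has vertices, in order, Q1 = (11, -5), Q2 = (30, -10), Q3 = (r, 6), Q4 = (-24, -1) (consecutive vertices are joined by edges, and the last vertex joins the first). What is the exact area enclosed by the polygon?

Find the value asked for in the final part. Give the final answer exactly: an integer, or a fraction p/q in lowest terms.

Stage 1: cross terms: (-9*-25 - -2*-11)=203, (-2*-30 - 1*-25)=85, (1*0 - 20*-30)=600, (20*15 - 29*0)=300, (29*16 - -39*15)=1049, (-39*-11 - -9*16)=573; twice the area = |2810| = 2810; area = 1405; answer 1405
Stage 2: U1 = 1405; threaded value p + q = 1406; c = 8610; 8610 = 2 * 3 * 5 * 7 * 41; sigma = (1 + 2) * (1 + 3) * (1 + 5) * (1 + 7) * (1 + 41) = 3 * 4 * 6 * 8 * 42 = 24192; answer 24192
Stage 3: U2 = 24192; m = -45; T(2) = 1*(48) + 1*(-45) = 3; iterating: T(2)=3, T(3)=51, T(4)=54, T(5)=105, T(6)=159, T(7)=264, T(8)=423, T(9)=687, T(10)=1110; answer 1110
Stage 4: U3 = 1110; r = 24; cross terms: (11*-10 - 30*-5)=40, (30*6 - 24*-10)=420, (24*-1 - -24*6)=120, (-24*-5 - 11*-1)=131; twice the area = |711| = 711; area = 711/2; answer 711/2

711/2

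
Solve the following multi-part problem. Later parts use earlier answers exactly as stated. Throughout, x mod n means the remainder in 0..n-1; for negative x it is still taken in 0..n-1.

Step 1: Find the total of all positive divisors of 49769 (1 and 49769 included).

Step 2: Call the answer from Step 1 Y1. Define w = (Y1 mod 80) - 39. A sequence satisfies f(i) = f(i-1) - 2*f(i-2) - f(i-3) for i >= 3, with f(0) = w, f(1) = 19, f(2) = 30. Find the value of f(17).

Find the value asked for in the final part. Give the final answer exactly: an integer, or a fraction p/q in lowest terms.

-18913

Step 1: 49769 = 157 * 317; sigma = (1 + 157) * (1 + 317) = 158 * 318 = 50244; answer 50244
Step 2: Y1 = 50244; w = -35; f(3) = 1*(30) - 2*(19) - 1*(-35) = 27; iterating: f(3)=27, f(4)=-52, f(5)=-136, f(6)=-59, f(7)=265, f(8)=519, f(9)=48, f(10)=-1255, f(11)=-1870, f(12)=592, f(13)=5587, f(14)=6273, f(15)=-5493, f(16)=-23626, f(17)=-18913; answer -18913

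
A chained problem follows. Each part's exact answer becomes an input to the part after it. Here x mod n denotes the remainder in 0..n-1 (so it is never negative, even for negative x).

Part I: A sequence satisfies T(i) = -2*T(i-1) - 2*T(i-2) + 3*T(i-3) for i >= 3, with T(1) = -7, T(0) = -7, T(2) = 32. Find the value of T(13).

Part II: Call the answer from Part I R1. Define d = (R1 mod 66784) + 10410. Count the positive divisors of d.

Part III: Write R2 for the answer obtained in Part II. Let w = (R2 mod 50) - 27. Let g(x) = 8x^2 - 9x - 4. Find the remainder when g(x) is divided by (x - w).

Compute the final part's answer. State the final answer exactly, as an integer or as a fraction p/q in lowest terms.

3055

Part I: T(3) = -2*(32) - 2*(-7) + 3*(-7) = -71; iterating: T(3)=-71, T(4)=57, T(5)=124, T(6)=-575, T(7)=1073, T(8)=-624, T(9)=-2623, T(10)=9713, T(11)=-16052, T(12)=4809, T(13)=51625; answer 51625
Part II: R1 = 51625; d = 62035; 62035 = 5 * 19 * 653; number of divisors = (1+1) * (1+1) * (1+1) = 8; answer 8
Part III: R2 = 8; w = -19; remainder = value at the root: 8*(-19)^2 - 9*(-19)^1 - 4 = (2888) + (171) + (-4) = 3055; answer 3055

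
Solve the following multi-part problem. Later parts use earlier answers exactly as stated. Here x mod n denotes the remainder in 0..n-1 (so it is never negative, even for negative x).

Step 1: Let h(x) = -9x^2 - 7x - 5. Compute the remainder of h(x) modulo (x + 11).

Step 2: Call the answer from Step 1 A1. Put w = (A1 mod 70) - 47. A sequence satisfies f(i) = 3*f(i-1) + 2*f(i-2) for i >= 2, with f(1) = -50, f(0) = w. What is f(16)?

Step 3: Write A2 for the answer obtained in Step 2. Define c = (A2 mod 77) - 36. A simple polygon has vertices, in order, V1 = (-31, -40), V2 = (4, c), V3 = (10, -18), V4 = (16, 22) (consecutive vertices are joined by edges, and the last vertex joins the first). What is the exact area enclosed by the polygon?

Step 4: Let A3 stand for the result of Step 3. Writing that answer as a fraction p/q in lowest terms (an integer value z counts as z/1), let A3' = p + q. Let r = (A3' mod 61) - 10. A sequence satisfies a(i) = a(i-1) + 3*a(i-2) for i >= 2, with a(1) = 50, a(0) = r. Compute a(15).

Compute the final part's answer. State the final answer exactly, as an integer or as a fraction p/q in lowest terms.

Step 1: remainder = value at the root: -9*(-11)^2 - 7*(-11)^1 - 5 = (-1089) + (77) + (-5) = -1017; answer -1017
Step 2: A1 = -1017; w = -14; f(2) = 3*(-50) + 2*(-14) = -178; iterating: f(2)=-178, f(3)=-634, f(4)=-2258, f(5)=-8042, f(6)=-28642, f(7)=-102010, f(8)=-363314, f(9)=-1293962, f(10)=-4608514, f(11)=-16413466, f(12)=-58457426, f(13)=-208199210, f(14)=-741512482, f(15)=-2640935866, f(16)=-9405832562; answer -9405832562
Step 3: A2 = -9405832562; c = -8; cross terms: (-31*-8 - 4*-40)=408, (4*-18 - 10*-8)=8, (10*22 - 16*-18)=508, (16*-40 - -31*22)=42; twice the area = |966| = 966; area = 483; answer 483
Step 4: A3 = 483; threaded value p + q = 484; r = 47; a(2) = 1*(50) + 3*(47) = 191; iterating: a(2)=191, a(3)=341, a(4)=914, a(5)=1937, a(6)=4679, a(7)=10490, a(8)=24527, a(9)=55997, a(10)=129578, a(11)=297569, a(12)=686303, a(13)=1579010, a(14)=3637919, a(15)=8374949; answer 8374949

8374949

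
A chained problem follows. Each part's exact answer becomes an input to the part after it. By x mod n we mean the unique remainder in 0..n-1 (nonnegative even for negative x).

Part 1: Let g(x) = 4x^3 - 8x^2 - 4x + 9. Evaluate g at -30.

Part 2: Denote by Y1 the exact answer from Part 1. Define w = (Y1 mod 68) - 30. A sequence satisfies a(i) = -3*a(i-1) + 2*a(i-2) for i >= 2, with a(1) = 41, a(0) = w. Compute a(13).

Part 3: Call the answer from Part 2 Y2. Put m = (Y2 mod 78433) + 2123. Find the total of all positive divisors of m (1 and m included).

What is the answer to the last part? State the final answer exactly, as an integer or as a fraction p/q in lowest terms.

Part 1: 4*(-30)^3 - 8*(-30)^2 - 4*(-30)^1 + 9 = (-108000) + (-7200) + (120) + (9) = -115071; answer -115071
Part 2: Y1 = -115071; w = 23; a(2) = -3*(41) + 2*(23) = -77; iterating: a(2)=-77, a(3)=313, a(4)=-1093, a(5)=3905, a(6)=-13901, a(7)=49513, a(8)=-176341, a(9)=628049, a(10)=-2236829, a(11)=7966585, a(12)=-28373413, a(13)=101053409; answer 101053409
Part 3: Y2 = 101053409; m = 33828; 33828 = 2^2 * 3 * 2819; sigma = (1 + 2 + 4) * (1 + 3) * (1 + 2819) = 7 * 4 * 2820 = 78960; answer 78960

78960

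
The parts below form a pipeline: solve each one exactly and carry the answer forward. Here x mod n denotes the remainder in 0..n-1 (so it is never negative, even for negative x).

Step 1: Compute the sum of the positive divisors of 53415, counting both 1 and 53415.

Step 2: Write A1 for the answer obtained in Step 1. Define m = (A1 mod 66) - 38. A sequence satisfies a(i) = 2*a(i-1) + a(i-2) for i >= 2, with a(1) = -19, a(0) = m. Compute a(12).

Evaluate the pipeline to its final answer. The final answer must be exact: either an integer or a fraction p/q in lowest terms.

-481498

Step 1: 53415 = 3^2 * 5 * 1187; sigma = (1 + 3 + 9) * (1 + 5) * (1 + 1187) = 13 * 6 * 1188 = 92664; answer 92664
Step 2: A1 = 92664; m = -38; a(2) = 2*(-19) + 1*(-38) = -76; iterating: a(2)=-76, a(3)=-171, a(4)=-418, a(5)=-1007, a(6)=-2432, a(7)=-5871, a(8)=-14174, a(9)=-34219, a(10)=-82612, a(11)=-199443, a(12)=-481498; answer -481498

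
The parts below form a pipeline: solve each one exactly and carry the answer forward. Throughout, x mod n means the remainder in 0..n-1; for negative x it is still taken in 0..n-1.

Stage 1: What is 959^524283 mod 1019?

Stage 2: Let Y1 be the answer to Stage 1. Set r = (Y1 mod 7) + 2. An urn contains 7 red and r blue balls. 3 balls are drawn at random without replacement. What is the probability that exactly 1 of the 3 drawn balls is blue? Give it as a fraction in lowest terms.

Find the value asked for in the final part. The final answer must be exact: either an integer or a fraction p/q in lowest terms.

Stage 1: squarings mod 1019: 959^1=959, 959^2=543, 959^4=358, 959^8=789, 959^16=931, 959^32=611, 959^64=367, 959^128=181, 959^256=153, 959^512=991, 959^1024=784, 959^2048=199, 959^4096=879, 959^8192=239, 959^16384=57, 959^32768=192, 959^65536=180, 959^131072=811, 959^262144=466; 959^524283 = 959^1 * 959^2 * 959^8 * 959^16 * 959^32 * 959^64 * 959^128 * 959^256 * 959^512 * 959^1024 * 959^2048 * 959^4096 * 959^8192 * 959^16384 * 959^32768 * 959^65536 * 959^131072 * 959^262144 = 288 (mod 1019); answer 288
Stage 2: Y1 = 288; r = 3; total draws C(10,3) = 120; favorable C(3,1)*C(7,2) = 63; P = 21/40; answer 21/40

21/40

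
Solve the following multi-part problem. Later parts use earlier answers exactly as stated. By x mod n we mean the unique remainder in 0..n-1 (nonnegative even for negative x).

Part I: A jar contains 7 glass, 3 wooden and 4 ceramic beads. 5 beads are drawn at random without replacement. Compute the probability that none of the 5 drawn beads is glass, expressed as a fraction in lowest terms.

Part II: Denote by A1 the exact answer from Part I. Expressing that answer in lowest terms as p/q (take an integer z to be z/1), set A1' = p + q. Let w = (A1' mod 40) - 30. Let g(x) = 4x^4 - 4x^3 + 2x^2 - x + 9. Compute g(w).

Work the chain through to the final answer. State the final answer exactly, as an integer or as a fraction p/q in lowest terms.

Part I: total draws C(14,5) = 2002; favorable C(7,5) = 21; P = 3/286; answer 3/286
Part II: A1 = 3/286; threaded value p + q = 289; w = -21; 4*(-21)^4 - 4*(-21)^3 + 2*(-21)^2 - 1*(-21)^1 + 9 = (777924) + (37044) + (882) + (21) + (9) = 815880; answer 815880

815880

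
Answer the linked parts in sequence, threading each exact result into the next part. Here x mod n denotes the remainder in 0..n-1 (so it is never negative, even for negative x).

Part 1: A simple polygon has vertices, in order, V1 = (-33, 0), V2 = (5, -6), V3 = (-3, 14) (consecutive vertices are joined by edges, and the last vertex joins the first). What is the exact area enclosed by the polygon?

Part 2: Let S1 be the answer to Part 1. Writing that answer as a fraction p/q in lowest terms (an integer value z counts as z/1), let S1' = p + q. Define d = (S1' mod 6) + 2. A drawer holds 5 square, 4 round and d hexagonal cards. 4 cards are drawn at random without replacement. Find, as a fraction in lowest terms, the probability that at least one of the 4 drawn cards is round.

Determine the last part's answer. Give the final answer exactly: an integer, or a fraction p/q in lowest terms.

113/143

Part 1: cross terms: (-33*-6 - 5*0)=198, (5*14 - -3*-6)=52, (-3*0 - -33*14)=462; twice the area = |712| = 712; area = 356; answer 356
Part 2: S1 = 356; threaded value p + q = 357; d = 5; total draws C(14,4) = 1001; complement C(10,4) = 210; favorable 1001 - 210 = 791; P = 113/143; answer 113/143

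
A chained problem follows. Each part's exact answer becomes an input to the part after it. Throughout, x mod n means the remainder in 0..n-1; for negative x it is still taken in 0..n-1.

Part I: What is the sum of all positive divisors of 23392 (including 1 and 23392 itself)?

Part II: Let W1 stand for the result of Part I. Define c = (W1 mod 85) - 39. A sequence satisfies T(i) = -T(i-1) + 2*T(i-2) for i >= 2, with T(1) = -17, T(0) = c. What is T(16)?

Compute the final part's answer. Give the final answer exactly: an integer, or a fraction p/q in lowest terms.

-458783

Part I: 23392 = 2^5 * 17 * 43; sigma = (1 + 2 + 4 + 8 + 16 + 32) * (1 + 17) * (1 + 43) = 63 * 18 * 44 = 49896; answer 49896
Part II: W1 = 49896; c = -38; T(2) = -1*(-17) + 2*(-38) = -59; iterating: T(2)=-59, T(3)=25, T(4)=-143, T(5)=193, T(6)=-479, T(7)=865, T(8)=-1823, T(9)=3553, T(10)=-7199, T(11)=14305, T(12)=-28703, T(13)=57313, T(14)=-114719, T(15)=229345, T(16)=-458783; answer -458783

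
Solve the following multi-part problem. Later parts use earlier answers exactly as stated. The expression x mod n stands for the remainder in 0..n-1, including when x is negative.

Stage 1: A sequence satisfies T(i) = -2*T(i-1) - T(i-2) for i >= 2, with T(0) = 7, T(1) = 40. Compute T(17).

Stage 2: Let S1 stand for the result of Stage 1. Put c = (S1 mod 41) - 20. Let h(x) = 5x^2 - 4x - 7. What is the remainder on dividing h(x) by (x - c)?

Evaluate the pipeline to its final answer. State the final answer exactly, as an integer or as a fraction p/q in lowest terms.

Stage 1: T(2) = -2*(40) - 1*(7) = -87; iterating: T(2)=-87, T(3)=134, T(4)=-181, T(5)=228, T(6)=-275, T(7)=322, T(8)=-369, T(9)=416, T(10)=-463, T(11)=510, T(12)=-557, T(13)=604, T(14)=-651, T(15)=698, T(16)=-745, T(17)=792; answer 792
Stage 2: S1 = 792; c = -7; remainder = value at the root: 5*(-7)^2 - 4*(-7)^1 - 7 = (245) + (28) + (-7) = 266; answer 266

266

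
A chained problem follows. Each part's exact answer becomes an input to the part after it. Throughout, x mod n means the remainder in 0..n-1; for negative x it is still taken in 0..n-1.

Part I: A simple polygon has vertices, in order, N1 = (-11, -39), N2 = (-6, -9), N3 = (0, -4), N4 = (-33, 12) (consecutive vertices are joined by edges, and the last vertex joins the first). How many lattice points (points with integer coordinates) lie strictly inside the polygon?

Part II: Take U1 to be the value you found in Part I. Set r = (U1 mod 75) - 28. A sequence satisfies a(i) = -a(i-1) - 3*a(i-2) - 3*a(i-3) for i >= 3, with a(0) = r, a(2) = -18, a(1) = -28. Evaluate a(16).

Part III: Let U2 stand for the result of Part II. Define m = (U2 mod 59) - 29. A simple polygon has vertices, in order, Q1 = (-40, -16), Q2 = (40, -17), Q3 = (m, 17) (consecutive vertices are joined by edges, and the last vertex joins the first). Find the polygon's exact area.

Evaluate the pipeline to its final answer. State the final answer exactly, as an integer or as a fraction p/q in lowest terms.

2673/2

Part I: cross terms: (-11*-9 - -6*-39)=-135, (-6*-4 - 0*-9)=24, (0*12 - -33*-4)=-132, (-33*-39 - -11*12)=1419; twice the area = |1176| = 1176; area = 588; boundary points = 5 + 1 + 1 + 1 = 8; strictly interior points = area - boundary/2 + 1 = 585; answer 585
Part II: U1 = 585; r = 32; a(3) = -1*(-18) - 3*(-28) - 3*(32) = 6; iterating: a(3)=6, a(4)=132, a(5)=-96, a(6)=-318, a(7)=210, a(8)=1032, a(9)=-708, a(10)=-3018, a(11)=2046, a(12)=9132, a(13)=-6216, a(14)=-27318, a(15)=18570, a(16)=82032; answer 82032
Part III: U2 = 82032; m = -7; cross terms: (-40*-17 - 40*-16)=1320, (40*17 - -7*-17)=561, (-7*-16 - -40*17)=792; twice the area = |2673| = 2673; area = 2673/2; answer 2673/2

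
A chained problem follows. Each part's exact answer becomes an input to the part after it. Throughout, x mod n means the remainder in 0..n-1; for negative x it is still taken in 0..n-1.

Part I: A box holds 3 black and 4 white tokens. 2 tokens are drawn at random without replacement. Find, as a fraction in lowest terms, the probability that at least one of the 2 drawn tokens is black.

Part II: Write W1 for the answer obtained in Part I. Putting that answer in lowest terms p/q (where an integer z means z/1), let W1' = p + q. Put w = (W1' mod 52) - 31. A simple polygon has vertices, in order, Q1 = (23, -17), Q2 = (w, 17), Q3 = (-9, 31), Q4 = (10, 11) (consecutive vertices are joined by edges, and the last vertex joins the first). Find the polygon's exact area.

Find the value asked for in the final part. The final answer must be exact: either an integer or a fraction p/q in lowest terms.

600

Part I: total draws C(7,2) = 21; complement C(4,2) = 6; favorable 21 - 6 = 15; P = 5/7; answer 5/7
Part II: W1 = 5/7; threaded value p + q = 12; w = -19; cross terms: (23*17 - -19*-17)=68, (-19*31 - -9*17)=-436, (-9*11 - 10*31)=-409, (10*-17 - 23*11)=-423; twice the area = |-1200| = 1200; area = 600; answer 600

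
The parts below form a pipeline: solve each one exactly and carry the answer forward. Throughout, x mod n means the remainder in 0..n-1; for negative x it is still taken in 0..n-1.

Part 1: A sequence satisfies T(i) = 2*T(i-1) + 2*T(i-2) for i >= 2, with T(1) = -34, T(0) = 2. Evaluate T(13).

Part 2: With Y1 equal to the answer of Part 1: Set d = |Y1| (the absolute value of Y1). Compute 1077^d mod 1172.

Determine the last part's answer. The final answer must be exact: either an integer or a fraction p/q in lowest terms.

197

Part 1: T(2) = 2*(-34) + 2*(2) = -64; iterating: T(2)=-64, T(3)=-196, T(4)=-520, T(5)=-1432, T(6)=-3904, T(7)=-10672, T(8)=-29152, T(9)=-79648, T(10)=-217600, T(11)=-594496, T(12)=-1624192, T(13)=-4437376; answer -4437376
Part 2: Y1 = -4437376; d = 4437376; squarings mod 1172: 1077^1=1077, 1077^2=821, 1077^4=141, 1077^8=1129, 1077^16=677, 1077^32=77, 1077^64=69, 1077^128=73, 1077^256=641, 1077^512=681, 1077^1024=821, 1077^2048=141, 1077^4096=1129, 1077^8192=677, 1077^16384=77, 1077^32768=69, 1077^65536=73, 1077^131072=641, 1077^262144=681, 1077^524288=821, 1077^1048576=141, 1077^2097152=1129, 1077^4194304=677; 1077^4437376 = 1077^128 * 1077^256 * 1077^1024 * 1077^4096 * 1077^8192 * 1077^32768 * 1077^65536 * 1077^131072 * 1077^4194304 = 197 (mod 1172); answer 197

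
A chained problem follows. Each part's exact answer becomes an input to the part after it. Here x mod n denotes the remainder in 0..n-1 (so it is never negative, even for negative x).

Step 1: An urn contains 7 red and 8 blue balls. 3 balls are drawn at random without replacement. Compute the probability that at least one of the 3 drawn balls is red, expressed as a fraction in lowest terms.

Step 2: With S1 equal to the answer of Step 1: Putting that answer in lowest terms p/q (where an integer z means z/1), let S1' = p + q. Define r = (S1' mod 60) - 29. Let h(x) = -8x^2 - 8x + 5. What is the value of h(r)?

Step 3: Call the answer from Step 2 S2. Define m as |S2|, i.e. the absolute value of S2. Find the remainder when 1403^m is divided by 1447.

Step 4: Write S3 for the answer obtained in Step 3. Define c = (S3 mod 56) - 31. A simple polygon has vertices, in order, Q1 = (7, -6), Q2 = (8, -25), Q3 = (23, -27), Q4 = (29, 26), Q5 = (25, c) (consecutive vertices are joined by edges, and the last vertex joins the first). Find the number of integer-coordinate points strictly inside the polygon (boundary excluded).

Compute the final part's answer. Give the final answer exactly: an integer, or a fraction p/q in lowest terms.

526

Step 1: total draws C(15,3) = 455; complement C(8,3) = 56; favorable 455 - 56 = 399; P = 57/65; answer 57/65
Step 2: S1 = 57/65; threaded value p + q = 122; r = -27; -8*(-27)^2 - 8*(-27)^1 + 5 = (-5832) + (216) + (5) = -5611; answer -5611
Step 3: S2 = -5611; m = 5611; squarings mod 1447: 1403^1=1403, 1403^2=489, 1403^4=366, 1403^8=832, 1403^16=558, 1403^32=259, 1403^64=519, 1403^128=219, 1403^256=210, 1403^512=690, 1403^1024=37, 1403^2048=1369, 1403^4096=296; 1403^5611 = 1403^1 * 1403^2 * 1403^8 * 1403^32 * 1403^64 * 1403^128 * 1403^256 * 1403^1024 * 1403^4096 = 1050 (mod 1447); answer 1050
Step 4: S3 = 1050; c = 11; cross terms: (7*-25 - 8*-6)=-127, (8*-27 - 23*-25)=359, (23*26 - 29*-27)=1381, (29*11 - 25*26)=-331, (25*-6 - 7*11)=-227; twice the area = |1055| = 1055; area = 1055/2; boundary points = 1 + 1 + 1 + 1 + 1 = 5; strictly interior points = area - boundary/2 + 1 = 526; answer 526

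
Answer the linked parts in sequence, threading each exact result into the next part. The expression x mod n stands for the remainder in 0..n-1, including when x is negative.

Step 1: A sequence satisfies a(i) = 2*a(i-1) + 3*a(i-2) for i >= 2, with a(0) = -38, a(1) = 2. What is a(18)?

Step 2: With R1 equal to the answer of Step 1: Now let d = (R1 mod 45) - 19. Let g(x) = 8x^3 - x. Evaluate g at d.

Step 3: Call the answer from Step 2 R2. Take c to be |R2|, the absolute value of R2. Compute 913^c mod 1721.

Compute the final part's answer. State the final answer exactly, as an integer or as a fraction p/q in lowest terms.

Step 1: a(2) = 2*(2) + 3*(-38) = -110; iterating: a(2)=-110, a(3)=-214, a(4)=-758, a(5)=-2158, a(6)=-6590, a(7)=-19654, a(8)=-59078, a(9)=-177118, a(10)=-531470, a(11)=-1594294, a(12)=-4782998, a(13)=-14348878, a(14)=-43046750, a(15)=-129140134, a(16)=-387420518, a(17)=-1162261438, a(18)=-3486784430; answer -3486784430
Step 2: R1 = -3486784430; d = 6; 8*(6)^3 - 1*(6)^1 = (1728) + (-6) = 1722; answer 1722
Step 3: R2 = 1722; c = 1722; squarings mod 1721: 913^1=913, 913^2=605, 913^4=1173, 913^8=850, 913^16=1401, 913^32=861, 913^64=1291, 913^128=753, 913^256=800, 913^512=1509, 913^1024=198; 913^1722 = 913^2 * 913^8 * 913^16 * 913^32 * 913^128 * 913^512 * 913^1024 = 605 (mod 1721); answer 605

605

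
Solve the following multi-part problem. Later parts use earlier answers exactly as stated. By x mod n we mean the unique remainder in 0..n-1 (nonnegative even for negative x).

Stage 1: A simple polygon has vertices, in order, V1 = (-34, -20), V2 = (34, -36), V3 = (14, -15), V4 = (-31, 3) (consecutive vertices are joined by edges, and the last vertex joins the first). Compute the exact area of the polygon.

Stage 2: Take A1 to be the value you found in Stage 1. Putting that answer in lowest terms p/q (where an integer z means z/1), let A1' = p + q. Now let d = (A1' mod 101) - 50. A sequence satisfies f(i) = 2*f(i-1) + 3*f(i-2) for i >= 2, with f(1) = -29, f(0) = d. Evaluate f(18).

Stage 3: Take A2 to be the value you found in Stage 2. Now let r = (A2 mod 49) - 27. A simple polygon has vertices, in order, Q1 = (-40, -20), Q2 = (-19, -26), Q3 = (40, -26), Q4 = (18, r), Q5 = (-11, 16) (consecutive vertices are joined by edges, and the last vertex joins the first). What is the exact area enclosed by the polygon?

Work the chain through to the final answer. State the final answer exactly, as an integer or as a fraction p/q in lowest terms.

1752

Stage 1: cross terms: (-34*-36 - 34*-20)=1904, (34*-15 - 14*-36)=-6, (14*3 - -31*-15)=-423, (-31*-20 - -34*3)=722; twice the area = |2197| = 2197; area = 2197/2; answer 2197/2
Stage 2: A1 = 2197/2; threaded value p + q = 2199; d = 28; f(2) = 2*(-29) + 3*(28) = 26; iterating: f(2)=26, f(3)=-35, f(4)=8, f(5)=-89, f(6)=-154, f(7)=-575, f(8)=-1612, f(9)=-4949, f(10)=-14734, f(11)=-44315, f(12)=-132832, f(13)=-398609, f(14)=-1195714, f(15)=-3587255, f(16)=-10761652, f(17)=-32285069, f(18)=-96855094; answer -96855094
Stage 3: A2 = -96855094; r = -6; cross terms: (-40*-26 - -19*-20)=660, (-19*-26 - 40*-26)=1534, (40*-6 - 18*-26)=228, (18*16 - -11*-6)=222, (-11*-20 - -40*16)=860; twice the area = |3504| = 3504; area = 1752; answer 1752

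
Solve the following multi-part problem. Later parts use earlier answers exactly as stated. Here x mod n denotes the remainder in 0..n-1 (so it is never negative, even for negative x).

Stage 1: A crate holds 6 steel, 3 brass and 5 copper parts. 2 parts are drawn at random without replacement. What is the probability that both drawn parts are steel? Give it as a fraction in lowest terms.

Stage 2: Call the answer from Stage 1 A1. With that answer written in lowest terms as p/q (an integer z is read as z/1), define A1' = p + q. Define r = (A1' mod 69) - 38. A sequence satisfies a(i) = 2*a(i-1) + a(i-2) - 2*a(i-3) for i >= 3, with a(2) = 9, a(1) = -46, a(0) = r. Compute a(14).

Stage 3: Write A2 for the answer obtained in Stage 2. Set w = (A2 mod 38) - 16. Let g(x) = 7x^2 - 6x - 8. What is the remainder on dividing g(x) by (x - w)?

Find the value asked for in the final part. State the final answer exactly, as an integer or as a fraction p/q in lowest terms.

1253

Stage 1: total draws C(14,2) = 91; favorable C(6,2) = 15; P = 15/91; answer 15/91
Stage 2: A1 = 15/91; threaded value p + q = 106; r = -1; a(3) = 2*(9) + 1*(-46) - 2*(-1) = -26; iterating: a(3)=-26, a(4)=49, a(5)=54, a(6)=209, a(7)=374, a(8)=849, a(9)=1654, a(10)=3409, a(11)=6774, a(12)=13649, a(13)=27254, a(14)=54609; answer 54609
Stage 3: A2 = 54609; w = -13; remainder = value at the root: 7*(-13)^2 - 6*(-13)^1 - 8 = (1183) + (78) + (-8) = 1253; answer 1253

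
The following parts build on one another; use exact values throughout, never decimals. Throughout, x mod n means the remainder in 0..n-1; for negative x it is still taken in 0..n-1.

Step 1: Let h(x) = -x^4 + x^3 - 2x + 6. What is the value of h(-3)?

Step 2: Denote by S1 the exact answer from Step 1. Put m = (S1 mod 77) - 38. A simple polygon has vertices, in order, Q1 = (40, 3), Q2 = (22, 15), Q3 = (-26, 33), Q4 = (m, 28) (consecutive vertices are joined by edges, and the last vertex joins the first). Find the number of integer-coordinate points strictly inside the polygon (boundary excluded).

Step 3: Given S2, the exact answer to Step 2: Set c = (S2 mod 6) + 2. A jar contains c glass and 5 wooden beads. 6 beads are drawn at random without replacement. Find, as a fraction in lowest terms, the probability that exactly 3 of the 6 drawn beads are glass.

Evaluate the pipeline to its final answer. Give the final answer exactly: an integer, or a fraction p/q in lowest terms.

5/14

Step 1: -1*(-3)^4 + 1*(-3)^3 - 2*(-3)^1 + 6 = (-81) + (-27) + (6) + (6) = -96; answer -96
Step 2: S1 = -96; m = 20; cross terms: (40*15 - 22*3)=534, (22*33 - -26*15)=1116, (-26*28 - 20*33)=-1388, (20*3 - 40*28)=-1060; twice the area = |-798| = 798; area = 399; boundary points = 6 + 6 + 1 + 5 = 18; strictly interior points = area - boundary/2 + 1 = 391; answer 391
Step 3: S2 = 391; c = 3; total draws C(8,6) = 28; favorable C(3,3)*C(5,3) = 10; P = 5/14; answer 5/14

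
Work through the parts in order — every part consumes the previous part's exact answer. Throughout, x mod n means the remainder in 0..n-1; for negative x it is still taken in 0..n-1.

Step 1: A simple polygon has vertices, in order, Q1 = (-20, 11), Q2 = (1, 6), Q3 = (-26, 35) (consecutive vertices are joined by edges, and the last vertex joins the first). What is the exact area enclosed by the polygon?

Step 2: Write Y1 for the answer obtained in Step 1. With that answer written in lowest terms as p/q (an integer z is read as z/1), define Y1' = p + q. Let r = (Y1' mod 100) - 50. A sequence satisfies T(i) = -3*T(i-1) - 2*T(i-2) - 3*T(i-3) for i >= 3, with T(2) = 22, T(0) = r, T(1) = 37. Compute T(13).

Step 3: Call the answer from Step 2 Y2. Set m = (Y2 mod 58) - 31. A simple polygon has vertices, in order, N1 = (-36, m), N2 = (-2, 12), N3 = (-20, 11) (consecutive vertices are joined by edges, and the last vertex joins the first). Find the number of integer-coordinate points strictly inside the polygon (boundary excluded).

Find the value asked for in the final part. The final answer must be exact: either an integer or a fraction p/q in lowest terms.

52

Step 1: cross terms: (-20*6 - 1*11)=-131, (1*35 - -26*6)=191, (-26*11 - -20*35)=414; twice the area = |474| = 474; area = 237; answer 237
Step 2: Y1 = 237; threaded value p + q = 238; r = -12; T(3) = -3*(22) - 2*(37) - 3*(-12) = -104; iterating: T(3)=-104, T(4)=157, T(5)=-329, T(6)=985, T(7)=-2768, T(8)=7321, T(9)=-19382, T(10)=51808, T(11)=-138623, T(12)=370399, T(13)=-989375; answer -989375
Step 3: Y2 = -989375; m = 16; cross terms: (-36*12 - -2*16)=-400, (-2*11 - -20*12)=218, (-20*16 - -36*11)=76; twice the area = |-106| = 106; area = 53; boundary points = 2 + 1 + 1 = 4; strictly interior points = area - boundary/2 + 1 = 52; answer 52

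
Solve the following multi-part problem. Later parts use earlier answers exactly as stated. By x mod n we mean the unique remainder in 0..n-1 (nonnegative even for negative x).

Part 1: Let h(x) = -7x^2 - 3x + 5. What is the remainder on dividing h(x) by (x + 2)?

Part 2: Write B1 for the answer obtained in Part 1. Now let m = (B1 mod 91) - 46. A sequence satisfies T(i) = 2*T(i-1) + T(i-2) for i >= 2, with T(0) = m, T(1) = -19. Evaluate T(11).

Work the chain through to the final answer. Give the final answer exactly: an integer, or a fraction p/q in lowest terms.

-42495

Part 1: remainder = value at the root: -7*(-2)^2 - 3*(-2)^1 + 5 = (-28) + (6) + (5) = -17; answer -17
Part 2: B1 = -17; m = 28; T(2) = 2*(-19) + 1*(28) = -10; iterating: T(2)=-10, T(3)=-39, T(4)=-88, T(5)=-215, T(6)=-518, T(7)=-1251, T(8)=-3020, T(9)=-7291, T(10)=-17602, T(11)=-42495; answer -42495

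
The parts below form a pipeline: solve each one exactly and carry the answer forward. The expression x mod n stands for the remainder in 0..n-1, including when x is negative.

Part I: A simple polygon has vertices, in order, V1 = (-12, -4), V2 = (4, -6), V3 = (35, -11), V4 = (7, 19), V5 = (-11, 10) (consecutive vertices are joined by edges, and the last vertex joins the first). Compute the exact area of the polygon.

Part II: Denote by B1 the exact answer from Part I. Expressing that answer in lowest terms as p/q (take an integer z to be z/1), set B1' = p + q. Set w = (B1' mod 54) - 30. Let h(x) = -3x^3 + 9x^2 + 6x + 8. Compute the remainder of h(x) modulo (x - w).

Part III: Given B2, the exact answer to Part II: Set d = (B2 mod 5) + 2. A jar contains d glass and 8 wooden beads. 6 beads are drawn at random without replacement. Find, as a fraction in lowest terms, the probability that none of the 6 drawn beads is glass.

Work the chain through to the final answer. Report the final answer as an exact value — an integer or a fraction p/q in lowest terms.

1/33

Part I: cross terms: (-12*-6 - 4*-4)=88, (4*-11 - 35*-6)=166, (35*19 - 7*-11)=742, (7*10 - -11*19)=279, (-11*-4 - -12*10)=164; twice the area = |1439| = 1439; area = 1439/2; answer 1439/2
Part II: B1 = 1439/2; threaded value p + q = 1441; w = 7; remainder = value at the root: -3*(7)^3 + 9*(7)^2 + 6*(7)^1 + 8 = (-1029) + (441) + (42) + (8) = -538; answer -538
Part III: B2 = -538; d = 4; total draws C(12,6) = 924; favorable C(8,6) = 28; P = 1/33; answer 1/33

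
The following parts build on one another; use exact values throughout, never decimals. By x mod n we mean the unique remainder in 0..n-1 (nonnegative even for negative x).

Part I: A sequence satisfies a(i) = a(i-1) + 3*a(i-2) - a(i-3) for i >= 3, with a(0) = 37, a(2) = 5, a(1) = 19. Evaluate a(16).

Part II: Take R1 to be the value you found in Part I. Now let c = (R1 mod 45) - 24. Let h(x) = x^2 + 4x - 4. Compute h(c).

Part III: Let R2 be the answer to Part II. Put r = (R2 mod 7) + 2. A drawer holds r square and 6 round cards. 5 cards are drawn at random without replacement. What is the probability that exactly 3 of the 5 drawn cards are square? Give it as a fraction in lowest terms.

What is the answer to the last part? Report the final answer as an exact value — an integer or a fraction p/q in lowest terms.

Part I: a(3) = 1*(5) + 3*(19) - 1*(37) = 25; iterating: a(3)=25, a(4)=21, a(5)=91, a(6)=129, a(7)=381, a(8)=677, a(9)=1691, a(10)=3341, a(11)=7737, a(12)=16069, a(13)=35939, a(14)=76409, a(15)=168157, a(16)=361445; answer 361445
Part II: R1 = 361445; c = -19; 1*(-19)^2 + 4*(-19)^1 - 4 = (361) + (-76) + (-4) = 281; answer 281
Part III: R2 = 281; r = 3; total draws C(9,5) = 126; favorable C(3,3)*C(6,2) = 15; P = 5/42; answer 5/42

5/42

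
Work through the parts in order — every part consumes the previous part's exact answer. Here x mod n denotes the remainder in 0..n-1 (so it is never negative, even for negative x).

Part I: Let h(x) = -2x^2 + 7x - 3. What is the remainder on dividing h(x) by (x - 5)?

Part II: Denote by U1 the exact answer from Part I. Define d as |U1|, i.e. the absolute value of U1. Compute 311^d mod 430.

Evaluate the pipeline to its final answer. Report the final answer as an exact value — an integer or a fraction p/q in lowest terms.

391

Part I: remainder = value at the root: -2*(5)^2 + 7*(5)^1 - 3 = (-50) + (35) + (-3) = -18; answer -18
Part II: U1 = -18; d = 18; squarings mod 430: 311^1=311, 311^2=401, 311^4=411, 311^8=361, 311^16=31; 311^18 = 311^2 * 311^16 = 391 (mod 430); answer 391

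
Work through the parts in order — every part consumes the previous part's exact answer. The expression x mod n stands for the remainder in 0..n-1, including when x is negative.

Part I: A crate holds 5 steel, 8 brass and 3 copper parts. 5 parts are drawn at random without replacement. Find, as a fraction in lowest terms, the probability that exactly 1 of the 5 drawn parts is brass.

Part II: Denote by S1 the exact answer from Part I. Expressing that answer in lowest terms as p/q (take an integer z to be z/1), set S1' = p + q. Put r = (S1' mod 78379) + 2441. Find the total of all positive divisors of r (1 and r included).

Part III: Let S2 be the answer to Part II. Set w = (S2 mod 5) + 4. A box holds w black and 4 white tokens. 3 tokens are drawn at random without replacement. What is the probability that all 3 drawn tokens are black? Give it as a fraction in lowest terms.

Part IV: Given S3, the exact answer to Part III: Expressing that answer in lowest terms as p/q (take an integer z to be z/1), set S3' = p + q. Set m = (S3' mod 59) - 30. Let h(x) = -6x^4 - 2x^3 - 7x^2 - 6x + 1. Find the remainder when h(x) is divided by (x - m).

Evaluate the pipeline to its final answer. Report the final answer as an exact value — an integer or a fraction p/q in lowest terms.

Part I: total draws C(16,5) = 4368; favorable C(8,1)*C(8,4) = 560; P = 5/39; answer 5/39
Part II: S1 = 5/39; threaded value p + q = 44; r = 2485; 2485 = 5 * 7 * 71; sigma = (1 + 5) * (1 + 7) * (1 + 71) = 6 * 8 * 72 = 3456; answer 3456
Part III: S2 = 3456; w = 5; total draws C(9,3) = 84; favorable C(5,3) = 10; P = 5/42; answer 5/42
Part IV: S3 = 5/42; threaded value p + q = 47; m = 17; remainder = value at the root: -6*(17)^4 - 2*(17)^3 - 7*(17)^2 - 6*(17)^1 + 1 = (-501126) + (-9826) + (-2023) + (-102) + (1) = -513076; answer -513076

-513076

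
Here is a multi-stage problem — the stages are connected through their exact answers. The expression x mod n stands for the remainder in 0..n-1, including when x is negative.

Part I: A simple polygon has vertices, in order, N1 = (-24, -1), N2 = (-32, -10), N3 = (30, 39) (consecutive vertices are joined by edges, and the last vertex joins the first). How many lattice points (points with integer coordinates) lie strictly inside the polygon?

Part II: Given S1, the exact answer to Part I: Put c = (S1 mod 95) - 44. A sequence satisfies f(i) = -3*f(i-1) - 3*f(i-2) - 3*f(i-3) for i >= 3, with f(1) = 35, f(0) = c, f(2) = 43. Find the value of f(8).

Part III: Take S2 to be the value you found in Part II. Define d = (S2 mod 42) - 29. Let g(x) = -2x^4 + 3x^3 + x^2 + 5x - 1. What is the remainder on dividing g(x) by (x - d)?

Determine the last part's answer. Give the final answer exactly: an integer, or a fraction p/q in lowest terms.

-33210

Part I: cross terms: (-24*-10 - -32*-1)=208, (-32*39 - 30*-10)=-948, (30*-1 - -24*39)=906; twice the area = |166| = 166; area = 83; boundary points = 1 + 1 + 2 = 4; strictly interior points = area - boundary/2 + 1 = 82; answer 82
Part II: S1 = 82; c = 38; f(3) = -3*(43) - 3*(35) - 3*(38) = -348; iterating: f(3)=-348, f(4)=810, f(5)=-1515, f(6)=3159, f(7)=-7362, f(8)=17154; answer 17154
Part III: S2 = 17154; d = -11; remainder = value at the root: -2*(-11)^4 + 3*(-11)^3 + 1*(-11)^2 + 5*(-11)^1 - 1 = (-29282) + (-3993) + (121) + (-55) + (-1) = -33210; answer -33210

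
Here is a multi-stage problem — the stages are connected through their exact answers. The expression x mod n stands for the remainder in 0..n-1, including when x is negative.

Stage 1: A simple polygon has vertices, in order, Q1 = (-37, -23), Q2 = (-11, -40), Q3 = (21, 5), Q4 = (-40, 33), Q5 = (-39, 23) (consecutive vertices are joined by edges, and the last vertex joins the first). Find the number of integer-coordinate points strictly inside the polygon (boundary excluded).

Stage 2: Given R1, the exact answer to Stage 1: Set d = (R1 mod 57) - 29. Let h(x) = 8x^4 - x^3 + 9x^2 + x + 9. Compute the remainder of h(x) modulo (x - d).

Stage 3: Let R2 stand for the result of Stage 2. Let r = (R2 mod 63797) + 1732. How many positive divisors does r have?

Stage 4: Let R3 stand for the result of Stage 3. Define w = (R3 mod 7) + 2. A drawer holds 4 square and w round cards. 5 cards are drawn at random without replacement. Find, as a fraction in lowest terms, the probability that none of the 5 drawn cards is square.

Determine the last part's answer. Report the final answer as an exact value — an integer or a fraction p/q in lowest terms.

1/42

Stage 1: cross terms: (-37*-40 - -11*-23)=1227, (-11*5 - 21*-40)=785, (21*33 - -40*5)=893, (-40*23 - -39*33)=367, (-39*-23 - -37*23)=1748; twice the area = |5020| = 5020; area = 2510; boundary points = 1 + 1 + 1 + 1 + 2 = 6; strictly interior points = area - boundary/2 + 1 = 2508; answer 2508
Stage 2: R1 = 2508; d = -29; remainder = value at the root: 8*(-29)^4 - 1*(-29)^3 + 9*(-29)^2 + 1*(-29)^1 + 9 = (5658248) + (24389) + (7569) + (-29) + (9) = 5690186; answer 5690186
Stage 3: R2 = 5690186; r = 13985; 13985 = 5 * 2797; number of divisors = (1+1) * (1+1) = 4; answer 4
Stage 4: R3 = 4; w = 6; total draws C(10,5) = 252; favorable C(6,5) = 6; P = 1/42; answer 1/42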